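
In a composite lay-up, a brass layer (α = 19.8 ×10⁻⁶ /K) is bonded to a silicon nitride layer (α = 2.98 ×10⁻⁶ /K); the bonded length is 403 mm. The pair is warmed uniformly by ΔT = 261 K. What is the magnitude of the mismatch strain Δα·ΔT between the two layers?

4.39×10⁻³

Δα = |19.8 − 2.98|×10⁻⁶/K = 16.8×10⁻⁶/K.
Mismatch strain = Δα·ΔT = 16.8×10⁻⁶ × 261.0 = 4.39×10⁻³.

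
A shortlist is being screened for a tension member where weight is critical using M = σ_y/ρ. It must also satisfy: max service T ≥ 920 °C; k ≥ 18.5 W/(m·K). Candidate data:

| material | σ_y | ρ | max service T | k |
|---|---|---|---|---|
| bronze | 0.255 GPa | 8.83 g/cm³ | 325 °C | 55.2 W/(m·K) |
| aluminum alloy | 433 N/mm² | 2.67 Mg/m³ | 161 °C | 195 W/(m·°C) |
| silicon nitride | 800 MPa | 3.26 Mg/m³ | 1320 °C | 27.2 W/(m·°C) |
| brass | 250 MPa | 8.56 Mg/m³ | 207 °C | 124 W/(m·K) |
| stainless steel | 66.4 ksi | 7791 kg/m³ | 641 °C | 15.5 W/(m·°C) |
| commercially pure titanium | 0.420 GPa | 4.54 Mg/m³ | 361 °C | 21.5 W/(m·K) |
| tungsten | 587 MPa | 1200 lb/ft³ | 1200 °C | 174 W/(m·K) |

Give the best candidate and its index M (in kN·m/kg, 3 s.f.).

silicon nitride, M = 245 kN·m/kg

Screen on constraints: max service T ≥ 920 °C; k ≥ 18.5 W/(m·K). Survivors: silicon nitride, tungsten.
Normalizing units and computing the index:
  silicon nitride: σ_y = 800.0 MPa, ρ = 3260 kg/m³
  tungsten: σ_y = 587.0 MPa, ρ = 19220 kg/m³
  silicon nitride: M = 245 kN·m/kg
  tungsten: M = 30.5 kN·m/kg
Highest index: silicon nitride.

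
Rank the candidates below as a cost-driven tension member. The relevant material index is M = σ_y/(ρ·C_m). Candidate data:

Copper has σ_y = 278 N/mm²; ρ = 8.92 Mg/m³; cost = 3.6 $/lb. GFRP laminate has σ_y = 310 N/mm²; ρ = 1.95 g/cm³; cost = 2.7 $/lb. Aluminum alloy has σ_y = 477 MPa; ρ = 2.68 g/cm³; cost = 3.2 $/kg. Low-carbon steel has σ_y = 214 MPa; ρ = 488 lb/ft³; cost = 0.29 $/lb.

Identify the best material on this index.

Putting every candidate on a common basis:
  copper: σ_y = 278.0 MPa, ρ = 8920 kg/m³, cost = 7.937 $/kg
  GFRP laminate: σ_y = 310.0 MPa, ρ = 1950 kg/m³, cost = 5.952 $/kg
  aluminum alloy: σ_y = 477.0 MPa, ρ = 2680 kg/m³, cost = 3.200 $/kg
  low-carbon steel: σ_y = 214.0 MPa, ρ = 7817 kg/m³, cost = 0.6393 $/kg
  aluminum alloy: M = 55.6 kN·m per $
  low-carbon steel: M = 42.8 kN·m per $
  GFRP laminate: M = 26.7 kN·m per $
  copper: M = 3.93 kN·m per $
Aluminum alloy has the largest M.

aluminum alloy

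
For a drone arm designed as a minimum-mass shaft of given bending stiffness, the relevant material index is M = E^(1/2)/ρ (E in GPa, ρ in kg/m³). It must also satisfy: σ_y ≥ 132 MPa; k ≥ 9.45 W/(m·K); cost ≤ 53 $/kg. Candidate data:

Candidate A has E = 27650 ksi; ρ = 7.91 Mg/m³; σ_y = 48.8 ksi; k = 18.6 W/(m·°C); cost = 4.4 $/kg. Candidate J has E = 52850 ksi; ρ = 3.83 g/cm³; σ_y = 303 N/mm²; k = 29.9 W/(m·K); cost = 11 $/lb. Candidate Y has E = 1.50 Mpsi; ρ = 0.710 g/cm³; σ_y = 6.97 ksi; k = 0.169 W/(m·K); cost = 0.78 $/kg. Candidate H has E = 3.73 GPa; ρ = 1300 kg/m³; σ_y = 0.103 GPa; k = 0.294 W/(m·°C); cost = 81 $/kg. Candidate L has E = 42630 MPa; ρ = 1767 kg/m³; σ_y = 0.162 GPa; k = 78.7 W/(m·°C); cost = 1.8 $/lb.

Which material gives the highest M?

candidate J

Screen on constraints: σ_y ≥ 132 MPa; k ≥ 9.45 W/(m·K); cost ≤ 53 $/kg. Survivors: candidate A, candidate J, candidate L.
In SI units:
  candidate A: E = 190.6 GPa, ρ = 7910 kg/m³
  candidate J: E = 364.4 GPa, ρ = 3830 kg/m³
  candidate L: E = 42.63 GPa, ρ = 1767 kg/m³
  candidate J: M = 4.98×10⁻³
  candidate L: M = 3.70×10⁻³
  candidate A: M = 1.75×10⁻³
Highest index: candidate J.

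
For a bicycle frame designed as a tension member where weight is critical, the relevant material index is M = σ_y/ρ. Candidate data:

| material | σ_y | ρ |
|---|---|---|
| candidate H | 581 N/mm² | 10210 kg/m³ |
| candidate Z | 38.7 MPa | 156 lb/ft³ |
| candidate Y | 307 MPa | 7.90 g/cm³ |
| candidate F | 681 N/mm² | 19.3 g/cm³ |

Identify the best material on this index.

candidate H

In SI units:
  candidate H: σ_y = 581.0 MPa, ρ = 10210 kg/m³
  candidate Z: σ_y = 38.70 MPa, ρ = 2499 kg/m³
  candidate Y: σ_y = 307.0 MPa, ρ = 7900 kg/m³
  candidate F: σ_y = 681.0 MPa, ρ = 19300 kg/m³
  candidate H: M = 56.9 kN·m/kg
  candidate Y: M = 38.9 kN·m/kg
  candidate F: M = 35.3 kN·m/kg
  candidate Z: M = 15.5 kN·m/kg
Candidate H has the largest M.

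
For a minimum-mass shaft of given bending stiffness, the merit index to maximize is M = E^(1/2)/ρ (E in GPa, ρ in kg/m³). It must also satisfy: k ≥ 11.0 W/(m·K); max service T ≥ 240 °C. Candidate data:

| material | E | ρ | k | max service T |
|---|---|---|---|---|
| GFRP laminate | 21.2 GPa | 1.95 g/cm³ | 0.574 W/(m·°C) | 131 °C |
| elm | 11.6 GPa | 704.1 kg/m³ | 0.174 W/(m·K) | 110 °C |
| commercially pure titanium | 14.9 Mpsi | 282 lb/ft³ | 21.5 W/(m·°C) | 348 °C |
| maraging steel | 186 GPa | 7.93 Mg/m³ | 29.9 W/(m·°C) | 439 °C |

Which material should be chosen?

Screen on constraints: k ≥ 11.0 W/(m·K); max service T ≥ 240 °C. Survivors: commercially pure titanium, maraging steel.
In SI units:
  commercially pure titanium: E = 102.7 GPa, ρ = 4517 kg/m³
  maraging steel: E = 186.0 GPa, ρ = 7930 kg/m³
  commercially pure titanium: M = 2.24×10⁻³
  maraging steel: M = 1.72×10⁻³
The maximum is for commercially pure titanium.

commercially pure titanium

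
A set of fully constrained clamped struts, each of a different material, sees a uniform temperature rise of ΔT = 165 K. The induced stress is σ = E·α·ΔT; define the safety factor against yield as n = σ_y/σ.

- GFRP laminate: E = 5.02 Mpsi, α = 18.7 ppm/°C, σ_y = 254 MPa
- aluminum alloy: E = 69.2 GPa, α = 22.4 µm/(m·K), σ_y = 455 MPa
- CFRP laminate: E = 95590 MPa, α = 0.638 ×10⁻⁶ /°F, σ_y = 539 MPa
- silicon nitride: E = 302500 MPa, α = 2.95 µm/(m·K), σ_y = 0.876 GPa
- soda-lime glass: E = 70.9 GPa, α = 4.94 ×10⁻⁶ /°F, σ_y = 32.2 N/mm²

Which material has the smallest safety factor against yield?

soda-lime glass

Per material, after unit conversion:
  GFRP laminate: E = 34.61, α = 18.7, σ_y = 254.0 → σ = 107 MPa, n = 2.38
  aluminum alloy: E = 69.20, α = 22.4, σ_y = 455.0 → σ = 256 MPa, n = 1.78
  CFRP laminate: E = 95.59, α = 1.15, σ_y = 539.0 → σ = 18.1 MPa, n = 29.8
  silicon nitride: E = 302.5, α = 2.95, σ_y = 876.0 → σ = 147 MPa, n = 5.95
  soda-lime glass: E = 70.90, α = 8.89, σ_y = 32.20 → σ = 104 MPa, n = 0.310
The minimum is soda-lime glass at n = 0.310.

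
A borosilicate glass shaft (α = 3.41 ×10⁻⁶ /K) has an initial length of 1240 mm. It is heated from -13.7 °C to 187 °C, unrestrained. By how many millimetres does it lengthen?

ΔT = 187 − (-13.7) = 200.7 K.
ΔL = α·L₀·ΔT = 3.41×10⁻⁶ × 1240 mm × 200.7 K = 0.849 mm.

0.849 mm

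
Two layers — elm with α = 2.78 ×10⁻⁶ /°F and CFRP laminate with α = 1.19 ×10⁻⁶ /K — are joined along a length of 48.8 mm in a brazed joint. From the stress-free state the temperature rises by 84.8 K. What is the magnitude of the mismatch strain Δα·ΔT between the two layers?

3.23×10⁻⁴

elm: α = 2.78×10⁻⁶/°F × 9/5 = 5.00×10⁻⁶/K.
Δα = |5.00 − 1.19|×10⁻⁶/K = 3.81×10⁻⁶/K.
Mismatch strain = Δα·ΔT = 3.81×10⁻⁶ × 84.8 = 3.23×10⁻⁴.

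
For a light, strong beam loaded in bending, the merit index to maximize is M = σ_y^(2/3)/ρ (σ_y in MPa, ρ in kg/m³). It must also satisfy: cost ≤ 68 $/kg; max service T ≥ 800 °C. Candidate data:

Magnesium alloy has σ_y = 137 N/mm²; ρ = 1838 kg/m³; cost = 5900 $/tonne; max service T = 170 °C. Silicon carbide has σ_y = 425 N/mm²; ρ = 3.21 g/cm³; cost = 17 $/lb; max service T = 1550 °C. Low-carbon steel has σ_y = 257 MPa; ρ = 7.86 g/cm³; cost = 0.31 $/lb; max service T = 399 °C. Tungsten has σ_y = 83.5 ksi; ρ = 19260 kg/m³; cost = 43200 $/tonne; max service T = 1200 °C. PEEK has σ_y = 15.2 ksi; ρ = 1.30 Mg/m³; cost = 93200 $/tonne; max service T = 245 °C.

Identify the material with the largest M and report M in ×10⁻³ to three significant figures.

Screen on constraints: cost ≤ 68 $/kg; max service T ≥ 800 °C. Survivors: silicon carbide, tungsten.
After converting to SI:
  silicon carbide: σ_y = 425.0 MPa, ρ = 3210 kg/m³
  tungsten: σ_y = 575.7 MPa, ρ = 19260 kg/m³
  silicon carbide: M = 17.6×10⁻³
  tungsten: M = 3.59×10⁻³
Silicon carbide has the largest M.

silicon carbide, M = 17.6×10⁻³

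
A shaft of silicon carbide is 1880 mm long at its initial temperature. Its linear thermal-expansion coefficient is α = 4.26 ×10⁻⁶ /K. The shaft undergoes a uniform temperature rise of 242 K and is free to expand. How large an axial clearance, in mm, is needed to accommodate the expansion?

ΔL = α·L₀·ΔT = 4.26×10⁻⁶ × 1880 mm × 242.0 K = 1.94 mm.

1.94 mm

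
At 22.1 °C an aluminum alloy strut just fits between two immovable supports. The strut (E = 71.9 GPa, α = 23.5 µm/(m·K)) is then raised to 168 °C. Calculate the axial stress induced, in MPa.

ΔT = 145.9 K. Constrained thermal stress σ = E·α·ΔT = 71.90×10³ MPa × 23.5×10⁻⁶ × 145.9 = 247 MPa (compressive).

247 MPa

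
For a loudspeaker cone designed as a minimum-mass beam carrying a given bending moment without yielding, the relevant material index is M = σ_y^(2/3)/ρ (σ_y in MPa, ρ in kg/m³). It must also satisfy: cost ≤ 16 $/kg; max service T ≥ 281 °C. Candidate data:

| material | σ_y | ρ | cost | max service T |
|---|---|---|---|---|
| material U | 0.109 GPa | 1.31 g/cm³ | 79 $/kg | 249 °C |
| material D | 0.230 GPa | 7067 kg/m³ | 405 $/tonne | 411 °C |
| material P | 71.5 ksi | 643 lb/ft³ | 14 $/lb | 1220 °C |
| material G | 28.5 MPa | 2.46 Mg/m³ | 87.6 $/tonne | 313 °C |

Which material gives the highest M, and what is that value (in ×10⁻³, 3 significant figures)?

material D, M = 5.31×10⁻³

Screen on constraints: cost ≤ 16 $/kg; max service T ≥ 281 °C. Survivors: material D, material G.
After converting to SI:
  material D: σ_y = 230.0 MPa, ρ = 7067 kg/m³
  material G: σ_y = 28.50 MPa, ρ = 2460 kg/m³
  material D: M = 5.31×10⁻³
  material G: M = 3.79×10⁻³
Material D ranks first.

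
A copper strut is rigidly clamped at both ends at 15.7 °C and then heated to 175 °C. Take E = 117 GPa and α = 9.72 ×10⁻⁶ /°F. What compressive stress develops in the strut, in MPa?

α = 9.72×10⁻⁶/°F × 9/5 = 17.5×10⁻⁶/K.
ΔT = 159.3 K. Constrained thermal stress σ = E·α·ΔT = 117.0×10³ MPa × 17.5×10⁻⁶ × 159.3 = 326 MPa (compressive).

326 MPa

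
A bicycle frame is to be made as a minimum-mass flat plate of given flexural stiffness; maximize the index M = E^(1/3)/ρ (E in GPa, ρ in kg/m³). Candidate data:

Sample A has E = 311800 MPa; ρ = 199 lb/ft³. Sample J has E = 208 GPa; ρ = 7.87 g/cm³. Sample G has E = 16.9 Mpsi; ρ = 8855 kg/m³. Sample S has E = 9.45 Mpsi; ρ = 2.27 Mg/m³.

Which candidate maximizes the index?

Putting every candidate on a common basis:
  sample A: E = 311.8 GPa, ρ = 3188 kg/m³
  sample J: E = 208.0 GPa, ρ = 7870 kg/m³
  sample G: E = 116.5 GPa, ρ = 8855 kg/m³
  sample S: E = 65.16 GPa, ρ = 2270 kg/m³
  sample A: M = 2.13×10⁻³
  sample S: M = 1.77×10⁻³
  sample J: M = 0.753×10⁻³
  sample G: M = 0.552×10⁻³
Highest index: sample A.

sample A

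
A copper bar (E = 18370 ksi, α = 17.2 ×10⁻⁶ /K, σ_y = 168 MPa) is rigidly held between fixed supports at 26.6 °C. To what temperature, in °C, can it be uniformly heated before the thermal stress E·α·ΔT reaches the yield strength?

104 °C

E = 18370 ksi = 126.7 GPa.
E·α·ΔT = 168.0 MPa ⇒ ΔT = 168.0 / (126.7×10³ × 17.2×10⁻⁶) = 77.12 K.
T = 26.6 + 77.12 = 103.7 °C.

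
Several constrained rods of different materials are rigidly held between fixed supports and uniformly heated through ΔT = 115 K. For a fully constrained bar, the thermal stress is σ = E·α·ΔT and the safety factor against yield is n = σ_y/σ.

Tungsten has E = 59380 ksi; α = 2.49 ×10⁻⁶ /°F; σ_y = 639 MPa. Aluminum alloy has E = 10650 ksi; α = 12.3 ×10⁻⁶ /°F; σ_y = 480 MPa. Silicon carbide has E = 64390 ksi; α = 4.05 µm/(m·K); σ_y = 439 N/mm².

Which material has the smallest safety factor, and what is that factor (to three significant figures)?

silicon carbide, n = 2.12

With everything in SI (GPa, ×10⁻⁶/K, MPa):
  tungsten: E = 409.4, α = 4.48, σ_y = 639.0 → σ = 211 MPa, n = 3.03
  aluminum alloy: E = 73.43, α = 22.1, σ_y = 480.0 → σ = 187 MPa, n = 2.57
  silicon carbide: E = 444.0, α = 4.05, σ_y = 439.0 → σ = 207 MPa, n = 2.12
The minimum is silicon carbide at n = 2.12.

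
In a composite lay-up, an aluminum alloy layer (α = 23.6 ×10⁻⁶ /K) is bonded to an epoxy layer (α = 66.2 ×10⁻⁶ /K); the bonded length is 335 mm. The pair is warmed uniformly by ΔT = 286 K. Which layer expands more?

α(aluminum alloy) = 23.6×10⁻⁶/K vs α(epoxy) = 66.2×10⁻⁶/K.
Higher α expands more for the same ΔT: epoxy.

epoxy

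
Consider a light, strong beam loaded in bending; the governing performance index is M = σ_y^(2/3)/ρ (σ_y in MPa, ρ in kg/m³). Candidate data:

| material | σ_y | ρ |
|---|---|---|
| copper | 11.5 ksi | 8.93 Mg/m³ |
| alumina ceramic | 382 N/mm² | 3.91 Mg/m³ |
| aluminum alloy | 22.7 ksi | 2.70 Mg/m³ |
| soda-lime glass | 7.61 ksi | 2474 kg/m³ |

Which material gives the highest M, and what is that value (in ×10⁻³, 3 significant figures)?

alumina ceramic, M = 13.5×10⁻³

After converting to SI:
  copper: σ_y = 79.29 MPa, ρ = 8930 kg/m³
  alumina ceramic: σ_y = 382.0 MPa, ρ = 3910 kg/m³
  aluminum alloy: σ_y = 156.5 MPa, ρ = 2700 kg/m³
  soda-lime glass: σ_y = 52.47 MPa, ρ = 2474 kg/m³
  alumina ceramic: M = 13.5×10⁻³
  aluminum alloy: M = 10.8×10⁻³
  soda-lime glass: M = 5.67×10⁻³
  copper: M = 2.07×10⁻³
Alumina ceramic has the largest M.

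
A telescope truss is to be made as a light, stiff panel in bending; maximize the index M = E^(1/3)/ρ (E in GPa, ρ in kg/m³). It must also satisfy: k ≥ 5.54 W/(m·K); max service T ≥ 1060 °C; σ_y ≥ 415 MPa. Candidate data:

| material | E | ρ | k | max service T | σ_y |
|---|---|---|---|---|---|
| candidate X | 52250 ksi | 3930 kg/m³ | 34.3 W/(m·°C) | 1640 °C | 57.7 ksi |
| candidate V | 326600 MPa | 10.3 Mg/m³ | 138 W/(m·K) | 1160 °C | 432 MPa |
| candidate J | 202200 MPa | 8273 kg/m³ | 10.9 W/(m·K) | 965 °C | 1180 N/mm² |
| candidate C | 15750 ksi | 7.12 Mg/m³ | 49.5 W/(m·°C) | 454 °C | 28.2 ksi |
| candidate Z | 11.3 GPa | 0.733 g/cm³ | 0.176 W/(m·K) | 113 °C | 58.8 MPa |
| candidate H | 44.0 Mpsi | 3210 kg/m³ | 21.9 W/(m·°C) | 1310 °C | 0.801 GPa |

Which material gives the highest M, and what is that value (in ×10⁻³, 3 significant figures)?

candidate H, M = 2.09×10⁻³

Screen on constraints: k ≥ 5.54 W/(m·K); max service T ≥ 1060 °C; σ_y ≥ 415 MPa. Survivors: candidate V, candidate H.
Normalizing units and computing the index:
  candidate V: E = 326.6 GPa, ρ = 10300 kg/m³
  candidate H: E = 303.4 GPa, ρ = 3210 kg/m³
  candidate H: M = 2.09×10⁻³
  candidate V: M = 0.669×10⁻³
Candidate H has the largest M.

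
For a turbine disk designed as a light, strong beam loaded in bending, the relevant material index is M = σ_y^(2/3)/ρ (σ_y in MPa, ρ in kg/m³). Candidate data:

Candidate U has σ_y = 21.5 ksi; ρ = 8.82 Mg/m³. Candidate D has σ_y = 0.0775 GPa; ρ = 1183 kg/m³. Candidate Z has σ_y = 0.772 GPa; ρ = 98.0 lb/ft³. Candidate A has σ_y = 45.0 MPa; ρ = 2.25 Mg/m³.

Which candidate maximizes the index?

candidate Z

Putting every candidate on a common basis:
  candidate U: σ_y = 148.2 MPa, ρ = 8820 kg/m³
  candidate D: σ_y = 77.50 MPa, ρ = 1183 kg/m³
  candidate Z: σ_y = 772.0 MPa, ρ = 1570 kg/m³
  candidate A: σ_y = 45.00 MPa, ρ = 2250 kg/m³
  candidate Z: M = 53.6×10⁻³
  candidate D: M = 15.4×10⁻³
  candidate A: M = 5.62×10⁻³
  candidate U: M = 3.18×10⁻³
Candidate Z has the largest M.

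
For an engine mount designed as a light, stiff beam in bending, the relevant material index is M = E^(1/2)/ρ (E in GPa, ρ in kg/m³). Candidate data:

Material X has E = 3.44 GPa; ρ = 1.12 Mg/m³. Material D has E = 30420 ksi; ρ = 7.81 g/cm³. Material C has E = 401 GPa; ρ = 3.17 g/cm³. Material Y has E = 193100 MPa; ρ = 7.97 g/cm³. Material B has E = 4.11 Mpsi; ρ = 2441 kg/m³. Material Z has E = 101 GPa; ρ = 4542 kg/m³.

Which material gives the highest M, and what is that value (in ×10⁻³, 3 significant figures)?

In SI units:
  material X: E = 3.440 GPa, ρ = 1120 kg/m³
  material D: E = 209.7 GPa, ρ = 7810 kg/m³
  material C: E = 401.0 GPa, ρ = 3170 kg/m³
  material Y: E = 193.1 GPa, ρ = 7970 kg/m³
  material B: E = 28.34 GPa, ρ = 2441 kg/m³
  material Z: E = 101.0 GPa, ρ = 4542 kg/m³
  material C: M = 6.32×10⁻³
  material Z: M = 2.21×10⁻³
  material B: M = 2.18×10⁻³
  material D: M = 1.85×10⁻³
  material Y: M = 1.74×10⁻³
  material X: M = 1.66×10⁻³
Highest index: material C.

material C, M = 6.32×10⁻³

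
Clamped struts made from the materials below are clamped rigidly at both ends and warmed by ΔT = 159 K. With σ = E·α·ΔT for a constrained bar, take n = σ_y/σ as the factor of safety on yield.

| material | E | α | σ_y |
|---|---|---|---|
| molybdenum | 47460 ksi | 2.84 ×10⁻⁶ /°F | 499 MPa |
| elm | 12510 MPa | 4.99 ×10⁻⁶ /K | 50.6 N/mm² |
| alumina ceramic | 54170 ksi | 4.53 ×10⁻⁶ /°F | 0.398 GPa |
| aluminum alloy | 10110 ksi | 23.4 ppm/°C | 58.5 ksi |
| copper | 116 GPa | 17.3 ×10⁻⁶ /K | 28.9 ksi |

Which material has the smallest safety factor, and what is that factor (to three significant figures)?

copper, n = 0.624

With everything in SI (GPa, ×10⁻⁶/K, MPa):
  molybdenum: E = 327.2, α = 5.11, σ_y = 499.0 → σ = 266 MPa, n = 1.88
  elm: E = 12.51, α = 4.99, σ_y = 50.60 → σ = 9.93 MPa, n = 5.10
  alumina ceramic: E = 373.5, α = 8.15, σ_y = 398.0 → σ = 484 MPa, n = 0.822
  aluminum alloy: E = 69.71, α = 23.4, σ_y = 403.3 → σ = 259 MPa, n = 1.56
  copper: E = 116.0, α = 17.3, σ_y = 199.3 → σ = 319 MPa, n = 0.624
Copper has the lowest safety factor, n = 0.624.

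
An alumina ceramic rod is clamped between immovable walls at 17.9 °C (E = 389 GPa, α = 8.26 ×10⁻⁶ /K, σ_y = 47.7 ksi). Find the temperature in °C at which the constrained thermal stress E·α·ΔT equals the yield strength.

120 °C

σ_y = 47.7 ksi = 328.9 MPa.
E·α·ΔT = 328.9 MPa ⇒ ΔT = 328.9 / (389.0×10³ × 8.26×10⁻⁶) = 102.4 K.
T = 17.9 + 102.4 = 120.3 °C.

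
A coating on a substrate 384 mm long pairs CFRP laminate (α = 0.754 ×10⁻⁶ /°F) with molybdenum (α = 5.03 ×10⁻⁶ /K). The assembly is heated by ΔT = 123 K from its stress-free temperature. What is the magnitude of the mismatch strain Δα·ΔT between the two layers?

CFRP laminate: α = 0.754×10⁻⁶/°F × 9/5 = 1.36×10⁻⁶/K.
Δα = |1.36 − 5.03|×10⁻⁶/K = 3.67×10⁻⁶/K.
Mismatch strain = Δα·ΔT = 3.67×10⁻⁶ × 123.0 = 4.52×10⁻⁴.

4.52×10⁻⁴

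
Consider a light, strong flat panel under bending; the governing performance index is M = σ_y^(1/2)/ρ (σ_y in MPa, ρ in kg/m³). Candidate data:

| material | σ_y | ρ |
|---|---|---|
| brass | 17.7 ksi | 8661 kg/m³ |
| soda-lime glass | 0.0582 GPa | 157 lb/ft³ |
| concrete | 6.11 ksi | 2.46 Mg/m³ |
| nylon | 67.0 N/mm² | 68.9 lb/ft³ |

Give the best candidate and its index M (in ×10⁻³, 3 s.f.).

Normalizing units and computing the index:
  brass: σ_y = 122.0 MPa, ρ = 8661 kg/m³
  soda-lime glass: σ_y = 58.20 MPa, ρ = 2515 kg/m³
  concrete: σ_y = 42.13 MPa, ρ = 2460 kg/m³
  nylon: σ_y = 67.00 MPa, ρ = 1104 kg/m³
  nylon: M = 7.42×10⁻³
  soda-lime glass: M = 3.03×10⁻³
  concrete: M = 2.64×10⁻³
  brass: M = 1.28×10⁻³
Nylon has the largest M.

nylon, M = 7.42×10⁻³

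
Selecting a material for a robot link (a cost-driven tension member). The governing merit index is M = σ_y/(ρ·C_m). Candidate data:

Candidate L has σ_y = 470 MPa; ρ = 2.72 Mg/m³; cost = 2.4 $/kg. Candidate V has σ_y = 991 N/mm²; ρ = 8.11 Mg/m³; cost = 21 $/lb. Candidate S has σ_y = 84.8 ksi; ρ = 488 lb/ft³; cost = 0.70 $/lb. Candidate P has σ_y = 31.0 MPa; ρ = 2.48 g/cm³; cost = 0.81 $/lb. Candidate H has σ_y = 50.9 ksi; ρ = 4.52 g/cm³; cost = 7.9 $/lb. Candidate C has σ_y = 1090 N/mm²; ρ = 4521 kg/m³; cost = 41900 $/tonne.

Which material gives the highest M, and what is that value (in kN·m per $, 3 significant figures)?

In SI units:
  candidate L: σ_y = 470.0 MPa, ρ = 2720 kg/m³, cost = 2.400 $/kg
  candidate V: σ_y = 991.0 MPa, ρ = 8110 kg/m³, cost = 46.30 $/kg
  candidate S: σ_y = 584.7 MPa, ρ = 7817 kg/m³, cost = 1.543 $/kg
  candidate P: σ_y = 31.00 MPa, ρ = 2480 kg/m³, cost = 1.786 $/kg
  candidate H: σ_y = 350.9 MPa, ρ = 4520 kg/m³, cost = 17.42 $/kg
  candidate C: σ_y = 1090 MPa, ρ = 4521 kg/m³, cost = 41.90 $/kg
  candidate L: M = 72.0 kN·m per $
  candidate S: M = 48.5 kN·m per $
  candidate P: M = 7.00 kN·m per $
  candidate C: M = 5.75 kN·m per $
  candidate H: M = 4.46 kN·m per $
  candidate V: M = 2.64 kN·m per $
Candidate L ranks first.

candidate L, M = 72.0 kN·m per $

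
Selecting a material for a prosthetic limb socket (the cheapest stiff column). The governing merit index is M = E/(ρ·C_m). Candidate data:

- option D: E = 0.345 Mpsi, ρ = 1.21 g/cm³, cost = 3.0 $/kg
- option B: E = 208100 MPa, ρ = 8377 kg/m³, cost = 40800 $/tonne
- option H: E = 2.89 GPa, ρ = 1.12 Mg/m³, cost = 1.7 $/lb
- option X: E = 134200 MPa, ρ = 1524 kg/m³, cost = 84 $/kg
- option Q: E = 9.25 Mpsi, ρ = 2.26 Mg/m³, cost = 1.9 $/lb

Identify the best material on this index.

option Q

After converting to SI:
  option D: E = 2.379 GPa, ρ = 1210 kg/m³, cost = 3.000 $/kg
  option B: E = 208.1 GPa, ρ = 8377 kg/m³, cost = 40.80 $/kg
  option H: E = 2.890 GPa, ρ = 1120 kg/m³, cost = 3.748 $/kg
  option X: E = 134.2 GPa, ρ = 1524 kg/m³, cost = 84.00 $/kg
  option Q: E = 63.78 GPa, ρ = 2260 kg/m³, cost = 4.189 $/kg
  option Q: M = 6.74 MN·m per $
  option X: M = 1.05 MN·m per $
  option H: M = 0.689 MN·m per $
  option D: M = 0.655 MN·m per $
  option B: M = 0.609 MN·m per $
Highest index: option Q.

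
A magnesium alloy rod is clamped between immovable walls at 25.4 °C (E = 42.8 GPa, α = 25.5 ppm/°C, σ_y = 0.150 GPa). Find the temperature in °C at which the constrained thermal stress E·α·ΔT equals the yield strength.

163 °C

σ_y = 0.150 GPa = 150.0 MPa.
E·α·ΔT = 150.0 MPa ⇒ ΔT = 150.0 / (42.80×10³ × 25.5×10⁻⁶) = 137.4 K.
T = 25.4 + 137.4 = 162.8 °C.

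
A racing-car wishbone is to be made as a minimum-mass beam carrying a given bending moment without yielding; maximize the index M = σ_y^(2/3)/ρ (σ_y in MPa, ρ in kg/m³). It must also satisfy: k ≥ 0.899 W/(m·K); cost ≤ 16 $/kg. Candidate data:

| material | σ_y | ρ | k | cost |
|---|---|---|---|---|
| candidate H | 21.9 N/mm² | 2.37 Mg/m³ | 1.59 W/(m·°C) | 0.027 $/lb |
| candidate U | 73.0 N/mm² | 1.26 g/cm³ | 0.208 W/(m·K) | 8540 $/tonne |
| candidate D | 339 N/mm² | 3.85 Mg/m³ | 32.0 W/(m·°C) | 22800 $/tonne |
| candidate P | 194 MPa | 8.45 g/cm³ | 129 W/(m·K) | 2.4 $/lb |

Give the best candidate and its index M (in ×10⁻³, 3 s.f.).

Screen on constraints: k ≥ 0.899 W/(m·K); cost ≤ 16 $/kg. Survivors: candidate H, candidate P.
In SI units:
  candidate H: σ_y = 21.90 MPa, ρ = 2370 kg/m³
  candidate P: σ_y = 194.0 MPa, ρ = 8450 kg/m³
  candidate P: M = 3.97×10⁻³
  candidate H: M = 3.30×10⁻³
The maximum is for candidate P.

candidate P, M = 3.97×10⁻³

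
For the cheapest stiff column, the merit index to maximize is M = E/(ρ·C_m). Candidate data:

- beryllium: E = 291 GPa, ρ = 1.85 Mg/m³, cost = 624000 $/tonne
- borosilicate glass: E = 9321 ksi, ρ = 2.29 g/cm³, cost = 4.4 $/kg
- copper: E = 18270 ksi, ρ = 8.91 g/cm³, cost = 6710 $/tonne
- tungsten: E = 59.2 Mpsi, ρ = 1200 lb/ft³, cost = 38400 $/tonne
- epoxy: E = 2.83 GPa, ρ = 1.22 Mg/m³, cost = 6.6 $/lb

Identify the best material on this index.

After converting to SI:
  beryllium: E = 291.0 GPa, ρ = 1850 kg/m³, cost = 624.0 $/kg
  borosilicate glass: E = 64.27 GPa, ρ = 2290 kg/m³, cost = 4.400 $/kg
  copper: E = 126.0 GPa, ρ = 8910 kg/m³, cost = 6.710 $/kg
  tungsten: E = 408.2 GPa, ρ = 19220 kg/m³, cost = 38.40 $/kg
  epoxy: E = 2.830 GPa, ρ = 1220 kg/m³, cost = 14.55 $/kg
  borosilicate glass: M = 6.38 MN·m per $
  copper: M = 2.11 MN·m per $
  tungsten: M = 0.553 MN·m per $
  beryllium: M = 0.252 MN·m per $
  epoxy: M = 0.159 MN·m per $
Borosilicate glass has the largest M.

borosilicate glass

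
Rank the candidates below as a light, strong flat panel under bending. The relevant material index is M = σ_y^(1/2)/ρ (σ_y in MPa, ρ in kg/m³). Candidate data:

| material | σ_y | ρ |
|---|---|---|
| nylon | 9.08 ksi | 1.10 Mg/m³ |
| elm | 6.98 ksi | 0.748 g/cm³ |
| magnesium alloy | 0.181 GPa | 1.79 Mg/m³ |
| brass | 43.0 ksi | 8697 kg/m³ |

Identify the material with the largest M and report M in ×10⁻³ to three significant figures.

elm, M = 9.27×10⁻³

Convert each candidate to consistent units, then evaluate M:
  nylon: σ_y = 62.60 MPa, ρ = 1100 kg/m³
  elm: σ_y = 48.13 MPa, ρ = 748.0 kg/m³
  magnesium alloy: σ_y = 181.0 MPa, ρ = 1790 kg/m³
  brass: σ_y = 296.5 MPa, ρ = 8697 kg/m³
  elm: M = 9.27×10⁻³
  magnesium alloy: M = 7.52×10⁻³
  nylon: M = 7.19×10⁻³
  brass: M = 1.98×10⁻³
Elm has the largest M.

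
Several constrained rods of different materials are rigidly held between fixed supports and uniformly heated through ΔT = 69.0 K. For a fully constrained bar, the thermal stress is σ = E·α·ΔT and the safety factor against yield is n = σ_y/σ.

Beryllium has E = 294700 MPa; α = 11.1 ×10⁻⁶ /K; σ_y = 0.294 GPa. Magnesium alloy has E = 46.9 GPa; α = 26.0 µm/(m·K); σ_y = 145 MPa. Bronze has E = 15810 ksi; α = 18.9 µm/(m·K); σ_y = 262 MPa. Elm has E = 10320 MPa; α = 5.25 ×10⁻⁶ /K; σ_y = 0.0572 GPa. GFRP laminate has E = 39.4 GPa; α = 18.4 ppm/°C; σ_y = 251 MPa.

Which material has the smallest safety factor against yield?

Per material, after unit conversion:
  beryllium: E = 294.7, α = 11.1, σ_y = 294.0 → σ = 226 MPa, n = 1.30
  magnesium alloy: E = 46.90, α = 26.0, σ_y = 145.0 → σ = 84.1 MPa, n = 1.72
  bronze: E = 109.0, α = 18.9, σ_y = 262.0 → σ = 142 MPa, n = 1.84
  elm: E = 10.32, α = 5.25, σ_y = 57.20 → σ = 3.74 MPa, n = 15.3
  GFRP laminate: E = 39.40, α = 18.4, σ_y = 251.0 → σ = 50.0 MPa, n = 5.02
Beryllium has the lowest safety factor, n = 1.30.

beryllium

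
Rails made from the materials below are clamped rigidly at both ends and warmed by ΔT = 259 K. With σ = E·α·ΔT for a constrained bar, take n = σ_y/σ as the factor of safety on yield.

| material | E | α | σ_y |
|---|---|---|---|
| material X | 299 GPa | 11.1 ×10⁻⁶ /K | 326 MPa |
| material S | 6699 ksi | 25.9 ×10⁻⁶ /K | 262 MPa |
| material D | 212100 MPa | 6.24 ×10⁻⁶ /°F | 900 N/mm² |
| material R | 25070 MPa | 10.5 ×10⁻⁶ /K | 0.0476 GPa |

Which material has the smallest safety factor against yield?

material X

In consistent units (E in GPa, α in ×10⁻⁶/K, σ_y in MPa):
  material X: E = 299.0, α = 11.1, σ_y = 326.0 → σ = 860 MPa, n = 0.379
  material S: E = 46.19, α = 25.9, σ_y = 262.0 → σ = 310 MPa, n = 0.846
  material D: E = 212.1, α = 11.2, σ_y = 900.0 → σ = 617 MPa, n = 1.46
  material R: E = 25.07, α = 10.5, σ_y = 47.60 → σ = 68.2 MPa, n = 0.698
Material X has the lowest safety factor, n = 0.379.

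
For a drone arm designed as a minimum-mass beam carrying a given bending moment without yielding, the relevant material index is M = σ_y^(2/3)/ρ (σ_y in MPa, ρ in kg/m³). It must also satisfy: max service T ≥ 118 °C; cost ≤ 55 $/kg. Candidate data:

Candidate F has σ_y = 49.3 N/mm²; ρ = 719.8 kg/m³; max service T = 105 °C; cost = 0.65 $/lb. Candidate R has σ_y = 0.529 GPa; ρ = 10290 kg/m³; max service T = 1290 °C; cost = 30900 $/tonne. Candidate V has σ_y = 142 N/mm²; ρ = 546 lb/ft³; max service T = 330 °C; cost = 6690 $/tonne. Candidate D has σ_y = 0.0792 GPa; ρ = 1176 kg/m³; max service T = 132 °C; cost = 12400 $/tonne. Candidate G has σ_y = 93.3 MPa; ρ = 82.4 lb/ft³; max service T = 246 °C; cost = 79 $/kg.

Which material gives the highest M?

candidate D

Screen on constraints: max service T ≥ 118 °C; cost ≤ 55 $/kg. Survivors: candidate R, candidate V, candidate D.
Normalizing units and computing the index:
  candidate R: σ_y = 529.0 MPa, ρ = 10290 kg/m³
  candidate V: σ_y = 142.0 MPa, ρ = 8746 kg/m³
  candidate D: σ_y = 79.20 MPa, ρ = 1176 kg/m³
  candidate D: M = 15.7×10⁻³
  candidate R: M = 6.36×10⁻³
  candidate V: M = 3.11×10⁻³
Candidate D ranks first.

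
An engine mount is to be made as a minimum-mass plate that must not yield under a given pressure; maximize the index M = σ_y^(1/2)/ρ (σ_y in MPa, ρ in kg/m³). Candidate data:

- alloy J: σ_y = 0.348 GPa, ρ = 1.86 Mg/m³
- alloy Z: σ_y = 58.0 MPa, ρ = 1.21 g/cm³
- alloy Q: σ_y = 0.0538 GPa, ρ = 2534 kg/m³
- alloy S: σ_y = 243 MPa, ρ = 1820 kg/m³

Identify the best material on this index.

alloy J

In SI units:
  alloy J: σ_y = 348.0 MPa, ρ = 1860 kg/m³
  alloy Z: σ_y = 58.00 MPa, ρ = 1210 kg/m³
  alloy Q: σ_y = 53.80 MPa, ρ = 2534 kg/m³
  alloy S: σ_y = 243.0 MPa, ρ = 1820 kg/m³
  alloy J: M = 10.0×10⁻³
  alloy S: M = 8.57×10⁻³
  alloy Z: M = 6.29×10⁻³
  alloy Q: M = 2.89×10⁻³
Alloy J has the largest M.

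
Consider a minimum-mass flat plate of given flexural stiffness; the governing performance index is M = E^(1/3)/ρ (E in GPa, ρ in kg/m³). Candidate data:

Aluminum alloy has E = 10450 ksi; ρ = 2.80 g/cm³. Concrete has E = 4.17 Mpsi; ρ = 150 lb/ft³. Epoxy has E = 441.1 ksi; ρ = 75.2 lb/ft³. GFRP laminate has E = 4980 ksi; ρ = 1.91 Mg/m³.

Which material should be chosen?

GFRP laminate

After converting to SI:
  aluminum alloy: E = 72.05 GPa, ρ = 2800 kg/m³
  concrete: E = 28.75 GPa, ρ = 2403 kg/m³
  epoxy: E = 3.041 GPa, ρ = 1205 kg/m³
  GFRP laminate: E = 34.34 GPa, ρ = 1910 kg/m³
  GFRP laminate: M = 1.70×10⁻³
  aluminum alloy: M = 1.49×10⁻³
  concrete: M = 1.27×10⁻³
  epoxy: M = 1.20×10⁻³
GFRP laminate ranks first.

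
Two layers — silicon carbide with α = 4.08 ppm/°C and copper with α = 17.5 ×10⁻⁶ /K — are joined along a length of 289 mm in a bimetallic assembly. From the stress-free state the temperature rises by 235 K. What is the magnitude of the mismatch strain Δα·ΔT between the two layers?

Δα = |4.08 − 17.5|×10⁻⁶/K = 13.4×10⁻⁶/K.
Mismatch strain = Δα·ΔT = 13.4×10⁻⁶ × 235.0 = 3.15×10⁻³.

3.15×10⁻³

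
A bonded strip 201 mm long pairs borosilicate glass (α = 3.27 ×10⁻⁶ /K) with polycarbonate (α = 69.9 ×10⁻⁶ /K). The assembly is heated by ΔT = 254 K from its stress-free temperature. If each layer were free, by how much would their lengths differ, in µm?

Δα = |3.27 − 69.9|×10⁻⁶/K = 66.6×10⁻⁶/K.
ΔL_mismatch = Δα·L·ΔT = 66.6×10⁻⁶ × 201.0 mm × 254.0 K = 3400 µm.

3400 µm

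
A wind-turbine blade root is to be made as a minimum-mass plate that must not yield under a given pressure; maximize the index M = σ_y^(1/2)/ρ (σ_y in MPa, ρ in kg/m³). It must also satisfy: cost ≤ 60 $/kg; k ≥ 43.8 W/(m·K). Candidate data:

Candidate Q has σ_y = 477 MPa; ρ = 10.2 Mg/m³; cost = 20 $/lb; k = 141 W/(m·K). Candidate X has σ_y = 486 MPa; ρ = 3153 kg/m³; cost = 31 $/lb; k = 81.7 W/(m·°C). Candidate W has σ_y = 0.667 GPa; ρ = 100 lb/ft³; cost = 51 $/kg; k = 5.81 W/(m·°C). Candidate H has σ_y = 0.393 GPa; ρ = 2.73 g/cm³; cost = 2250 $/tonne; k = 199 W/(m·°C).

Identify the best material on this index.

Screen on constraints: cost ≤ 60 $/kg; k ≥ 43.8 W/(m·K). Survivors: candidate Q, candidate H.
In SI units:
  candidate Q: σ_y = 477.0 MPa, ρ = 10200 kg/m³
  candidate H: σ_y = 393.0 MPa, ρ = 2730 kg/m³
  candidate H: M = 7.26×10⁻³
  candidate Q: M = 2.14×10⁻³
Highest index: candidate H.

candidate H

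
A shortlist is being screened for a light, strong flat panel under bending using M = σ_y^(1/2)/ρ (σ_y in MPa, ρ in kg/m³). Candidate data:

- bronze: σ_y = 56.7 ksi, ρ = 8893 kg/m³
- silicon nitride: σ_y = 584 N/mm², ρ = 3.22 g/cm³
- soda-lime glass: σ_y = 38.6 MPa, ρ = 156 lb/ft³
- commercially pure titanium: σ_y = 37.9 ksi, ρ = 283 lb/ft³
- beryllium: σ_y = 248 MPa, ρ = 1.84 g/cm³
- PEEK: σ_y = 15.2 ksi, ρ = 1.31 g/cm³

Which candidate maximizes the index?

beryllium

Putting every candidate on a common basis:
  bronze: σ_y = 390.9 MPa, ρ = 8893 kg/m³
  silicon nitride: σ_y = 584.0 MPa, ρ = 3220 kg/m³
  soda-lime glass: σ_y = 38.60 MPa, ρ = 2499 kg/m³
  commercially pure titanium: σ_y = 261.3 MPa, ρ = 4533 kg/m³
  beryllium: σ_y = 248.0 MPa, ρ = 1840 kg/m³
  PEEK: σ_y = 104.8 MPa, ρ = 1310 kg/m³
  beryllium: M = 8.56×10⁻³
  PEEK: M = 7.81×10⁻³
  silicon nitride: M = 7.50×10⁻³
  commercially pure titanium: M = 3.57×10⁻³
  soda-lime glass: M = 2.49×10⁻³
  bronze: M = 2.22×10⁻³
The maximum is for beryllium.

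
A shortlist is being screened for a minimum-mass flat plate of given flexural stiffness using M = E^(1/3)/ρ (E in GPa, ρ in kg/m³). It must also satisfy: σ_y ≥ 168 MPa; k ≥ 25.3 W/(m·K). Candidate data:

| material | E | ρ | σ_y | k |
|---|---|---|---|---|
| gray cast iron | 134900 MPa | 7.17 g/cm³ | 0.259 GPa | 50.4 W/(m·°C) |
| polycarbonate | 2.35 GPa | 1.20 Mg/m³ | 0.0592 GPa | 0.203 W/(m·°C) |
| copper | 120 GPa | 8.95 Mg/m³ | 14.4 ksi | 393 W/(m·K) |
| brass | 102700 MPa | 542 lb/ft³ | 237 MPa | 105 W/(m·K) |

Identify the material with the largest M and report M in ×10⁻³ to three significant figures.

gray cast iron, M = 0.715×10⁻³

Screen on constraints: σ_y ≥ 168 MPa; k ≥ 25.3 W/(m·K). Survivors: gray cast iron, brass.
Convert each candidate to consistent units, then evaluate M:
  gray cast iron: E = 134.9 GPa, ρ = 7170 kg/m³
  brass: E = 102.7 GPa, ρ = 8682 kg/m³
  gray cast iron: M = 0.715×10⁻³
  brass: M = 0.539×10⁻³
Highest index: gray cast iron.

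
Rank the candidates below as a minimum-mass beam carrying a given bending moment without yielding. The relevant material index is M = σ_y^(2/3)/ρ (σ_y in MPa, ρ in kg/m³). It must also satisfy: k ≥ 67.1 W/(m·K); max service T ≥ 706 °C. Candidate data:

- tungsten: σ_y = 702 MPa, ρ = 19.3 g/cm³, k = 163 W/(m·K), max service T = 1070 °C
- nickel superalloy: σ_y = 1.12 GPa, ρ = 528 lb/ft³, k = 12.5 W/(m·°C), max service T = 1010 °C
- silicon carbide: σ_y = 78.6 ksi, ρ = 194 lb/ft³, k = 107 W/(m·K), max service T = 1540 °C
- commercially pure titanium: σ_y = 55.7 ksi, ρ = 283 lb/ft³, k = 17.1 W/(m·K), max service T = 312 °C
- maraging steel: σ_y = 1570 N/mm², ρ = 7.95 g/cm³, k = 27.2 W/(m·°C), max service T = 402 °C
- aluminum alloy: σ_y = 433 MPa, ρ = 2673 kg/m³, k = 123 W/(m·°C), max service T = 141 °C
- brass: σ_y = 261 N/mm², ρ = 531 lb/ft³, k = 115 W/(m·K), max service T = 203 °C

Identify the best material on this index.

silicon carbide

Screen on constraints: k ≥ 67.1 W/(m·K); max service T ≥ 706 °C. Survivors: tungsten, silicon carbide.
Convert each candidate to consistent units, then evaluate M:
  tungsten: σ_y = 702.0 MPa, ρ = 19300 kg/m³
  silicon carbide: σ_y = 541.9 MPa, ρ = 3108 kg/m³
  silicon carbide: M = 21.4×10⁻³
  tungsten: M = 4.09×10⁻³
Silicon carbide ranks first.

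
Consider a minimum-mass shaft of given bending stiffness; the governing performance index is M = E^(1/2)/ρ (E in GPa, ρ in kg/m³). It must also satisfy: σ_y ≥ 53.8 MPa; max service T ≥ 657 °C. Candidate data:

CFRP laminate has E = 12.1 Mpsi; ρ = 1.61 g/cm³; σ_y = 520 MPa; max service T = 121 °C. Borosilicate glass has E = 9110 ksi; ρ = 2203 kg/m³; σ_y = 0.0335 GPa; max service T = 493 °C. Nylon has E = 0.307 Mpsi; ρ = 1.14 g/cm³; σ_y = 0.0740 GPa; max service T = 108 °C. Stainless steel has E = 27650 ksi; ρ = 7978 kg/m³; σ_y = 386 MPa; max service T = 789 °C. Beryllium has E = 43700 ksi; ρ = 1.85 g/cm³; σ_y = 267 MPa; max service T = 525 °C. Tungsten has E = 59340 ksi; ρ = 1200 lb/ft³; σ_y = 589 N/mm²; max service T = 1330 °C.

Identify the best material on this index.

Screen on constraints: σ_y ≥ 53.8 MPa; max service T ≥ 657 °C. Survivors: stainless steel, tungsten.
Convert each candidate to consistent units, then evaluate M:
  stainless steel: E = 190.6 GPa, ρ = 7978 kg/m³
  tungsten: E = 409.1 GPa, ρ = 19220 kg/m³
  stainless steel: M = 1.73×10⁻³
  tungsten: M = 1.05×10⁻³
Stainless steel ranks first.

stainless steel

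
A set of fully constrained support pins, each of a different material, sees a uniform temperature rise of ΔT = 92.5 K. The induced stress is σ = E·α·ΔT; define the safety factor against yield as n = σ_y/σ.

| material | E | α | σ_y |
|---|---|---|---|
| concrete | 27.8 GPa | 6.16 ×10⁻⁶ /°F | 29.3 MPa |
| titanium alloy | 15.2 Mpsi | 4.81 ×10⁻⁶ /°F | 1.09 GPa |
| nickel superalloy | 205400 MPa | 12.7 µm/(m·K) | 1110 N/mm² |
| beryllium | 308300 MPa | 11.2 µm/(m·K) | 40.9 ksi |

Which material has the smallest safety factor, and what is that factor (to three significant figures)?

In consistent units (E in GPa, α in ×10⁻⁶/K, σ_y in MPa):
  concrete: E = 27.80, α = 11.1, σ_y = 29.30 → σ = 28.5 MPa, n = 1.03
  titanium alloy: E = 104.8, α = 8.66, σ_y = 1090 → σ = 83.9 MPa, n = 13.0
  nickel superalloy: E = 205.4, α = 12.7, σ_y = 1110 → σ = 241 MPa, n = 4.60
  beryllium: E = 308.3, α = 11.2, σ_y = 282.0 → σ = 319 MPa, n = 0.883
Beryllium has the lowest safety factor, n = 0.883.

beryllium, n = 0.883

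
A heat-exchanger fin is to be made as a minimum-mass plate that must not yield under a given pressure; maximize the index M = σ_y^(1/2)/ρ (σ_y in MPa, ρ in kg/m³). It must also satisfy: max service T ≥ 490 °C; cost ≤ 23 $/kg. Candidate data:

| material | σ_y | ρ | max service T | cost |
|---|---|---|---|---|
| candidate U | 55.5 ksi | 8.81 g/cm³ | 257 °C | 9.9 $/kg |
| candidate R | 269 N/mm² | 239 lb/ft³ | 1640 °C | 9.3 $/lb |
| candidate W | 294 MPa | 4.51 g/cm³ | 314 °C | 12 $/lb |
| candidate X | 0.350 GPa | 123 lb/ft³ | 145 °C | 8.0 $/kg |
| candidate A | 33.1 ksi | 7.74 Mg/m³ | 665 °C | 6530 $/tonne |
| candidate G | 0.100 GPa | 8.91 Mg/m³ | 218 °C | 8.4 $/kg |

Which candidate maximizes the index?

Screen on constraints: max service T ≥ 490 °C; cost ≤ 23 $/kg. Survivors: candidate R, candidate A.
After converting to SI:
  candidate R: σ_y = 269.0 MPa, ρ = 3828 kg/m³
  candidate A: σ_y = 228.2 MPa, ρ = 7740 kg/m³
  candidate R: M = 4.28×10⁻³
  candidate A: M = 1.95×10⁻³
Candidate R has the largest M.

candidate R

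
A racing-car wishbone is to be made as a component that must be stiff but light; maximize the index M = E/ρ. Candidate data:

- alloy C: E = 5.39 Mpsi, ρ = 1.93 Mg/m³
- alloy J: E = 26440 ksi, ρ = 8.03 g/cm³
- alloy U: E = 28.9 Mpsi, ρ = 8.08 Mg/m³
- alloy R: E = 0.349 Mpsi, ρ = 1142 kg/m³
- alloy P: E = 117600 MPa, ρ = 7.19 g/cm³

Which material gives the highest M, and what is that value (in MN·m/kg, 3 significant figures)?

Convert each candidate to consistent units, then evaluate M:
  alloy C: E = 37.16 GPa, ρ = 1930 kg/m³
  alloy J: E = 182.3 GPa, ρ = 8030 kg/m³
  alloy U: E = 199.3 GPa, ρ = 8080 kg/m³
  alloy R: E = 2.406 GPa, ρ = 1142 kg/m³
  alloy P: E = 117.6 GPa, ρ = 7190 kg/m³
  alloy U: M = 24.7 MN·m/kg
  alloy J: M = 22.7 MN·m/kg
  alloy C: M = 19.3 MN·m/kg
  alloy P: M = 16.4 MN·m/kg
  alloy R: M = 2.11 MN·m/kg
The maximum is for alloy U.

alloy U, M = 24.7 MN·m/kg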